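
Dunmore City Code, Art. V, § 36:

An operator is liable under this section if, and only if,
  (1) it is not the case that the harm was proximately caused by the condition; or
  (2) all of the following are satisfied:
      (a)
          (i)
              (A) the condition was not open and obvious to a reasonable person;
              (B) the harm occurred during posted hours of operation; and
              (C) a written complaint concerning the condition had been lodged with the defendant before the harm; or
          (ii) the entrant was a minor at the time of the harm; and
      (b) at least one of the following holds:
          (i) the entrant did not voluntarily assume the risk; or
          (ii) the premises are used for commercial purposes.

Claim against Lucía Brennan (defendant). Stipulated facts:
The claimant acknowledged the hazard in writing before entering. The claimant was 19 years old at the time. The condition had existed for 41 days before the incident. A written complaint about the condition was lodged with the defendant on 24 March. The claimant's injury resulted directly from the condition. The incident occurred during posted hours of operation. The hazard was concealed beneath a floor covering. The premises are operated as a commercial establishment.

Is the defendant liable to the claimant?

(1) not (proximate cause) — not met.
(A) not open/obvious — met.
(B) during posted hours — holds.
(C) complaint lodged — holds.
(i) = T AND T AND T = true.
(ii) entrant a minor — not satisfied.
(a) = T OR F = true.
(i) no assumed risk — not met.
(ii) commercial use — satisfied.
(b): F OR T → true.
(2) = T AND T = true.
Overall = F OR T = true.

Yes — liable.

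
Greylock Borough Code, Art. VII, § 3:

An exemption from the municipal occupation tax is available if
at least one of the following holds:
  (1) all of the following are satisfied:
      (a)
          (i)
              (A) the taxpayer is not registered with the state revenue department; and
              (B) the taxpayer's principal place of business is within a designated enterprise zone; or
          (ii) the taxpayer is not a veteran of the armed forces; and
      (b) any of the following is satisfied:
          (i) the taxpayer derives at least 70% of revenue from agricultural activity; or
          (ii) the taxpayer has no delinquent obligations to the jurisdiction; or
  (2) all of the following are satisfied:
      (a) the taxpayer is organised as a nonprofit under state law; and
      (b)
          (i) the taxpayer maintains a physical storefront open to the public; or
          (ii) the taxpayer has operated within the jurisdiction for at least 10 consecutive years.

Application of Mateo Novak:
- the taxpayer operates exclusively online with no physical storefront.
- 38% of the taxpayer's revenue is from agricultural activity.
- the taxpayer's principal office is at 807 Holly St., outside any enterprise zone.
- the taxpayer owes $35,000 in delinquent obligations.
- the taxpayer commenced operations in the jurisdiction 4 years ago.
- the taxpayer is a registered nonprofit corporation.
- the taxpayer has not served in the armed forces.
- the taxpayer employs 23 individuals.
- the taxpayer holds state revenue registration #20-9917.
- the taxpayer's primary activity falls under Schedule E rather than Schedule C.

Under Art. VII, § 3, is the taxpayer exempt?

(A) not (state-registered) — fails.
(B) in enterprise zone — not met.
(i): F AND F → false.
(ii) not (veteran) — satisfied.
(a) = F OR T = true.
(i) ≥70% agricultural — not met.
(ii) no delinquency — fails.
So (b) is not satisfied (F OR F).
(1) = T AND F = false.
(a) nonprofit — holds.
(i) has storefront — fails.
(ii) ≥ 10 yrs in jurisdiction — not met.
(b) = F OR F = false.
(2) = T AND F = false.
Overall: F OR F → false.

No — not exempt.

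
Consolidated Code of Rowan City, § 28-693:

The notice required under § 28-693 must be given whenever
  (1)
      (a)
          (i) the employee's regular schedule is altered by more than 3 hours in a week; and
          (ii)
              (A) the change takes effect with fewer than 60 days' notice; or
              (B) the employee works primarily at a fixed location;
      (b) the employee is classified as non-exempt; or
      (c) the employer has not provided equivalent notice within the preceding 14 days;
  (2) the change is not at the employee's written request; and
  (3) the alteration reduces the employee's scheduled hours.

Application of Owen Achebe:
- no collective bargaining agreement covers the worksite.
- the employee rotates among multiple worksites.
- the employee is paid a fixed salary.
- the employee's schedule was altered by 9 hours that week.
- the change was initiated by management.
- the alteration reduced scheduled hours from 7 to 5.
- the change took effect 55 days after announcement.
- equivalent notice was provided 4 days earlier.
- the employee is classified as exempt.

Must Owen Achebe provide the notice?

(i) schedule shift > 3h — holds.
(A) < 60 days' notice — satisfied.
(B) fixed location — fails.
So (ii) is satisfied (T OR F).
(a): T AND T → true.
(b) non-exempt — not met.
(c) no recent notice — fails.
(1): T OR F OR F → true.
(2) not employee-requested — satisfied.
(3) hours reduced — satisfied.
So Overall is satisfied (T AND T AND T).

Yes — required.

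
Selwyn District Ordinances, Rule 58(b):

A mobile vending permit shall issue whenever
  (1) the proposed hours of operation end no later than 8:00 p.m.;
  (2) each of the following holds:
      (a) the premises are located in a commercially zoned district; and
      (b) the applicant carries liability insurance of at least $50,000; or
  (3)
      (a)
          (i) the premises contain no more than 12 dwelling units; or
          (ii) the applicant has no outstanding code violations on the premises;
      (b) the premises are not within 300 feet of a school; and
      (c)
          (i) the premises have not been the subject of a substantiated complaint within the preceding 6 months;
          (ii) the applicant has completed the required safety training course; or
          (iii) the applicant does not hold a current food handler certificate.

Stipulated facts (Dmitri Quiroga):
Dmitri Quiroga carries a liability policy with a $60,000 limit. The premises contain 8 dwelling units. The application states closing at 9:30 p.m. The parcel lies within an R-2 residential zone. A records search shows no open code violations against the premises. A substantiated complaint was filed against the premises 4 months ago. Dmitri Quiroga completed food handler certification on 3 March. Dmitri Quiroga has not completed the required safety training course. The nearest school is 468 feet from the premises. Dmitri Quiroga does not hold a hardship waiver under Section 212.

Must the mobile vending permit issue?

No — denied.

(1) closes by 8 p.m. — not satisfied.
(a) commercially zoned — not satisfied.
(b) insurance ≥ $50,000 — satisfied.
(2) = F AND T = false.
(i) ≤ 12 units — satisfied.
(ii) no code violations — met.
So (a) is satisfied (T OR T).
(b) ≥300 ft from school — met.
(i) no complaint in 6 mo. — fails.
(ii) safety training — fails.
(iii) not (food handler cert.) — fails.
(c) = F OR F OR F = false.
(3): T AND T AND F → false.
Overall = F OR F OR F = false.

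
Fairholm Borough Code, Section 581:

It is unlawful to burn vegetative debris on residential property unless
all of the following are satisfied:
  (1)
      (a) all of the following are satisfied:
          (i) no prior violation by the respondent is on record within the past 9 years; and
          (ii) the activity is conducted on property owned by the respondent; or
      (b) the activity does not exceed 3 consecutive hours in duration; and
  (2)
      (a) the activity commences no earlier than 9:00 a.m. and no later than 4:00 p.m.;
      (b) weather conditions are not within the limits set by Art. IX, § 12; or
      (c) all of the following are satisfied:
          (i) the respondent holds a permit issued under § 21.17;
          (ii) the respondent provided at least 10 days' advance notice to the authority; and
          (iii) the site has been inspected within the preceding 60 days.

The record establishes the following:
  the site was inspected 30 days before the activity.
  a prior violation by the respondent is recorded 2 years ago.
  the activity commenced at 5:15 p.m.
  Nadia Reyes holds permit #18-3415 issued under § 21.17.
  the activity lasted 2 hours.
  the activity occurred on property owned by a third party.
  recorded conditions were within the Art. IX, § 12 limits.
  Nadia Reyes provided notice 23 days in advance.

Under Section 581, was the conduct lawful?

Yes — lawful.

(i) no prior violation — not satisfied.
(ii) own property — fails.
(a) = F AND F = false.
(b) ≤ 3 hrs duration — holds.
So (1) is satisfied (F OR T).
(a) start within hours — not met.
(b) not (weather ok) — not met.
(i) holds permit — holds.
(ii) ≥10 days' notice — satisfied.
(iii) site inspected — satisfied.
(c) = T AND T AND T = true.
So (2) is satisfied (F OR F OR T).
So Overall is satisfied (T AND T).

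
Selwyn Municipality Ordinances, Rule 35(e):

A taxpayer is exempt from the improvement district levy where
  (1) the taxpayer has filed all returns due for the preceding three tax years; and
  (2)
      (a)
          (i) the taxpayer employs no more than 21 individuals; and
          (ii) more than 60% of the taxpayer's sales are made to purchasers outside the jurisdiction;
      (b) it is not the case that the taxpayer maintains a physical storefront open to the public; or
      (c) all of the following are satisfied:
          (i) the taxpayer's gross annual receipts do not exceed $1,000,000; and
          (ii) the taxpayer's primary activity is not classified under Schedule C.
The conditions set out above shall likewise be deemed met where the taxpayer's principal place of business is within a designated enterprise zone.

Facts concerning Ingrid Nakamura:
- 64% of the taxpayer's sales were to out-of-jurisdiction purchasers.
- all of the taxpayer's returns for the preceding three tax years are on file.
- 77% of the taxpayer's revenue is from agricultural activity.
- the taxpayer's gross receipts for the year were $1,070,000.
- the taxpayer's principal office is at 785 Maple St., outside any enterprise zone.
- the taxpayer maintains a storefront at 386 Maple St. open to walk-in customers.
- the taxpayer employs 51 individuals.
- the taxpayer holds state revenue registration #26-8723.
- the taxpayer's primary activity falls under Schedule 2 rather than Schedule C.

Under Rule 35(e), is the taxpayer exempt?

(1) returns current — met.
(i) ≤ 21 employees — not met.
(ii) >60% out-of-jur. sales — satisfied.
(a) = F AND T = false.
(b) not (has storefront) — not satisfied.
(i) receipts ≤ $1,000,000 — not met.
(ii) not (Schedule C activity) — met.
So (c) is not satisfied (F AND T).
So (2) is not satisfied (F OR F OR F).
Overall: T AND F → false.
Exception (in enterprise zone) — not satisfied.
Result: main false OR exception false → false.

No — not exempt.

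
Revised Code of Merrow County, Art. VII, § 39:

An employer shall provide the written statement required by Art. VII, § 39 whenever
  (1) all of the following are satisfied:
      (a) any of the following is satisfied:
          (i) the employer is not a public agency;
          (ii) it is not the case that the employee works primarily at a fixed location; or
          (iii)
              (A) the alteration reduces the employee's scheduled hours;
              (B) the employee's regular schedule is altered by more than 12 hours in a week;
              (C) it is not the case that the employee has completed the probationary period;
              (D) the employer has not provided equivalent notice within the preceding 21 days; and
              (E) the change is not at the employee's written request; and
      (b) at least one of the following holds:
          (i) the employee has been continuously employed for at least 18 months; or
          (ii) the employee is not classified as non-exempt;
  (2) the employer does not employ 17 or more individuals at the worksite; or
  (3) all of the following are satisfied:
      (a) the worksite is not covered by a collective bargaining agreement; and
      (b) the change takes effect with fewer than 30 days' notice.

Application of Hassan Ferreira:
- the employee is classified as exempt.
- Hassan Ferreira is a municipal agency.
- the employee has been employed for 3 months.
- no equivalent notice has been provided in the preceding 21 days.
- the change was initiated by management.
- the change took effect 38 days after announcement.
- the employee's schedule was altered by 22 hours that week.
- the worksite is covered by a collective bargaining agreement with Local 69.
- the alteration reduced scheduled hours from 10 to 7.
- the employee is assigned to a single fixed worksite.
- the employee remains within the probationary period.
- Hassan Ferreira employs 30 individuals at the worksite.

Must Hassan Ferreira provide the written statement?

Yes — required.

(i) not (public agency) — not met.
(ii) not (fixed location) — fails.
(A) hours reduced — met.
(B) schedule shift > 12h — met.
(C) not (past probation) — holds.
(D) no recent notice — satisfied.
(E) not employee-requested — holds.
(iii): T AND T AND T AND T AND T → true.
(a): F OR F OR T → true.
(i) tenure ≥ 18 mo. — fails.
(ii) not (non-exempt) — met.
(b) = F OR T = true.
(1) = T AND T = true.
(2) not (≥ 17 at site) — not satisfied.
(a) no CBA — not satisfied.
(b) < 30 days' notice — not satisfied.
So (3) is not satisfied (F AND F).
Overall = T OR F OR F = true.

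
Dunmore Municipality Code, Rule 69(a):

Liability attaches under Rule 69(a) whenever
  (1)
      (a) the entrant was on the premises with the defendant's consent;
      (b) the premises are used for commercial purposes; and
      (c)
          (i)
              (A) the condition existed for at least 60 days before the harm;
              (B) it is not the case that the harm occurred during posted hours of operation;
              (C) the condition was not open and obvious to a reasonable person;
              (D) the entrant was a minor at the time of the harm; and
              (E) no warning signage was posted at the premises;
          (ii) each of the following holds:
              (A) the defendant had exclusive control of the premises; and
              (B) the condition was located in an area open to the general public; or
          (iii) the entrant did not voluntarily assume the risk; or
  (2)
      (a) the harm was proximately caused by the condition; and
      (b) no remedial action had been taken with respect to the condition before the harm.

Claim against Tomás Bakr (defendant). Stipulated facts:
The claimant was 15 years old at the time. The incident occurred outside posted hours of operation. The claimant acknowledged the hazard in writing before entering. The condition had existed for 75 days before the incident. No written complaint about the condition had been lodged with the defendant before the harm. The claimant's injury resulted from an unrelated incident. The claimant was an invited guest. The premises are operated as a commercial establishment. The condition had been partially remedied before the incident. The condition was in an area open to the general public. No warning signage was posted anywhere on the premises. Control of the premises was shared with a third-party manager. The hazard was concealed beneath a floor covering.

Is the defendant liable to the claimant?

Yes — liable.

(a) consent to enter — satisfied.
(b) commercial use — met.
(A) condition ≥60 days old — met.
(B) not (during posted hours) — satisfied.
(C) not open/obvious — met.
(D) entrant a minor — met.
(E) no signage posted — holds.
(i) = T AND T AND T AND T AND T = true.
(A) exclusive control — fails.
(B) public area — satisfied.
(ii) = F AND T = false.
(iii) no assumed risk — fails.
(c) = T OR F OR F = true.
So (1) is satisfied (T AND T AND T).
(a) proximate cause — not met.
(b) no remedial action — not satisfied.
So (2) is not satisfied (F AND F).
So Overall is satisfied (T OR F).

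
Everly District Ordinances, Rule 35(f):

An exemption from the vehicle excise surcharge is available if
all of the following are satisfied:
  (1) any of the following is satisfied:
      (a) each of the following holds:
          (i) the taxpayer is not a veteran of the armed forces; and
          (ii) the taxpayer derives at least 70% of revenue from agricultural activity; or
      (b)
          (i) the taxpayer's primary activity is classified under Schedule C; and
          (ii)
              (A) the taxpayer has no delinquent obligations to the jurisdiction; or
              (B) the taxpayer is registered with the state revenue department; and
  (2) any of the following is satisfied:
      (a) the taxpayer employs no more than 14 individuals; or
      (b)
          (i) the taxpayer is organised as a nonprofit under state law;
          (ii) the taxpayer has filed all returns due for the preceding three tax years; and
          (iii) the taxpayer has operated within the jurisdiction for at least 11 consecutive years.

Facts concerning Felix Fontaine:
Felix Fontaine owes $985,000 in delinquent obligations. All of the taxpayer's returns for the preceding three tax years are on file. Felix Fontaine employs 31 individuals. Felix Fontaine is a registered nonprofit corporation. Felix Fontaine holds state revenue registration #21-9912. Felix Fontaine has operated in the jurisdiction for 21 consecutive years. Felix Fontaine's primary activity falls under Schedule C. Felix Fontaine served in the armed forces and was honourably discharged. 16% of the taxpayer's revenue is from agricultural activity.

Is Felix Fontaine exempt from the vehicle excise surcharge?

(i) not (veteran) — not satisfied.
(ii) ≥70% agricultural — fails.
(a): F AND F → false.
(i) Schedule C activity — met.
(A) no delinquency — not met.
(B) state-registered — satisfied.
(ii): F OR T → true.
So (b) is satisfied (T AND T).
(1): F OR T → true.
(a) ≤ 14 employees — not satisfied.
(i) nonprofit — met.
(ii) returns current — met.
(iii) ≥ 11 yrs in jurisdiction — satisfied.
(b): T AND T AND T → true.
(2): F OR T → true.
So Overall is satisfied (T AND T).

Yes — exempt.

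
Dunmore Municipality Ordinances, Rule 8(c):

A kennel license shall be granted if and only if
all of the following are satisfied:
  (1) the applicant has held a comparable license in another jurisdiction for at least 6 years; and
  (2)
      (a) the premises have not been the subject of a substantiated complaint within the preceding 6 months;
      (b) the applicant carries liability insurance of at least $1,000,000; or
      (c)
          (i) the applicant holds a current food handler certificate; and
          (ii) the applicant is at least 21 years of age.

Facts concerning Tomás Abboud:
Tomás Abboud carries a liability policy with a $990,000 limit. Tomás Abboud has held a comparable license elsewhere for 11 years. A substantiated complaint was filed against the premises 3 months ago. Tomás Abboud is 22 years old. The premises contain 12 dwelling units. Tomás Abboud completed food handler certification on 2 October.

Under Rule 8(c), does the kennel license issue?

(1) prior license ≥ 6 yr — holds.
(a) no complaint in 6 mo. — not met.
(b) insurance ≥ $1,000,000 — not satisfied.
(i) food handler cert. — satisfied.
(ii) age ≥ 21 — holds.
So (c) is satisfied (T AND T).
(2): F OR F OR T → true.
Overall: T AND T → true.

Yes — granted.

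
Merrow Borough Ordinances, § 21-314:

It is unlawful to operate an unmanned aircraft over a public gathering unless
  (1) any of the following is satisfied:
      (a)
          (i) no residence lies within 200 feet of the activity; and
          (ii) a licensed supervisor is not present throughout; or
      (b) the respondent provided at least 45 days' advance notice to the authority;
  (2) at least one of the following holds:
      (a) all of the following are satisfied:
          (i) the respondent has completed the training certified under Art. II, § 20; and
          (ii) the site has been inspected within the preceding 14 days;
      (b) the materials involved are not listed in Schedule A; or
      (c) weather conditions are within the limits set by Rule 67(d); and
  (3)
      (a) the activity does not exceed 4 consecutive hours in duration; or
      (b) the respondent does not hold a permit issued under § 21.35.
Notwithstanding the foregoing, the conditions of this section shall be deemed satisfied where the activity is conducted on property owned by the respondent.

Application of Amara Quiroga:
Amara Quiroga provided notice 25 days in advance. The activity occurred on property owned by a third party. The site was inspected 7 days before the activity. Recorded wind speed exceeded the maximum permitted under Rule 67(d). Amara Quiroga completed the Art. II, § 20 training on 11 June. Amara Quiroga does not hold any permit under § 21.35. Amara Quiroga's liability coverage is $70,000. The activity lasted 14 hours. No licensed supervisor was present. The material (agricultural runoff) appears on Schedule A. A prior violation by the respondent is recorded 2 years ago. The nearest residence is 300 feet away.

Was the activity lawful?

(i) no residence in 200 ft — holds.
(ii) not (supervisor present) — holds.
So (a) is satisfied (T AND T).
(b) ≥45 days' notice — fails.
So (1) is satisfied (T OR F).
(i) training certified — holds.
(ii) site inspected — satisfied.
(a): T AND T → true.
(b) not (Schedule A material) — not met.
(c) weather ok — fails.
(2) = T OR F OR F = true.
(a) ≤ 4 hrs duration — not satisfied.
(b) not (holds permit) — satisfied.
So (3) is satisfied (F OR T).
So Overall is satisfied (T AND T AND T).
Exception (own property) — not satisfied.
Result: main true OR exception false → true.

Yes — lawful.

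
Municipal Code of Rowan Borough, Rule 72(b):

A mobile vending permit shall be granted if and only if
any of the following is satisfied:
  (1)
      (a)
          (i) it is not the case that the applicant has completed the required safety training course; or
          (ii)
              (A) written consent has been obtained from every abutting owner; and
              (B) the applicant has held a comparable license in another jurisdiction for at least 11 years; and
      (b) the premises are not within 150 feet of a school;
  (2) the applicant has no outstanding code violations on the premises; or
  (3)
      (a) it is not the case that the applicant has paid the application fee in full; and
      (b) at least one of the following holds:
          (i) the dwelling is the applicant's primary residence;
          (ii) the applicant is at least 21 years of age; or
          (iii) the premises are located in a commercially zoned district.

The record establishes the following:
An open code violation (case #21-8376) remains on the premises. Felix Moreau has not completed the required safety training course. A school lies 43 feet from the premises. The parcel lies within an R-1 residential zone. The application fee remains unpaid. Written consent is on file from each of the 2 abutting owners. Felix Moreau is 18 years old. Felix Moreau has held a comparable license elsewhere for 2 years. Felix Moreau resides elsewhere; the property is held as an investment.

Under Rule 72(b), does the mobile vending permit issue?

No — denied.

(i) not (safety training) — met.
(A) all abutters consent — satisfied.
(B) prior license ≥ 11 yr — fails.
So (ii) is not satisfied (T AND F).
(a): T OR F → true.
(b) ≥150 ft from school — not met.
(1) = T AND F = false.
(2) no code violations — not met.
(a) not (fee paid) — holds.
(i) primary residence — not met.
(ii) age ≥ 21 — not satisfied.
(iii) commercially zoned — not met.
So (b) is not satisfied (F OR F OR F).
(3): T AND F → false.
So Overall is not satisfied (F OR F OR F).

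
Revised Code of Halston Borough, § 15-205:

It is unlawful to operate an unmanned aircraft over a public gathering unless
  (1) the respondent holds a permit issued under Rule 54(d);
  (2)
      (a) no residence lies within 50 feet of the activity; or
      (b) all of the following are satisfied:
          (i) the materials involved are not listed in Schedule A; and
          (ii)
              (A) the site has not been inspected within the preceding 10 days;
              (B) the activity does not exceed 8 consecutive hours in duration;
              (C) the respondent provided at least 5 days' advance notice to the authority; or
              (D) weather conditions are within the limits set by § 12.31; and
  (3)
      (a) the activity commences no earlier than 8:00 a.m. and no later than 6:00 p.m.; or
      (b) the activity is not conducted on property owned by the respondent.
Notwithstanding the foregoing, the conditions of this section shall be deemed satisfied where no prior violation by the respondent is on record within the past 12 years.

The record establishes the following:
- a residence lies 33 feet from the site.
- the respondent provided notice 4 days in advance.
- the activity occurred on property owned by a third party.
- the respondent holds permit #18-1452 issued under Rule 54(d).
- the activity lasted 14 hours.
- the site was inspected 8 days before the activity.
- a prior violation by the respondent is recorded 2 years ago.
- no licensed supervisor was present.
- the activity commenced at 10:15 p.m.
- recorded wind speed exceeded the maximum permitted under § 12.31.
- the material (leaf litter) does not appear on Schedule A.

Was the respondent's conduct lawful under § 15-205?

No — unlawful.

(1) holds permit — holds.
(a) no residence in 50 ft — fails.
(i) not (Schedule A material) — met.
(A) not (site inspected) — not satisfied.
(B) ≤ 8 hrs duration — not met.
(C) ≥5 days' notice — not satisfied.
(D) weather ok — fails.
(ii): F OR F OR F OR F → false.
(b) = T AND F = false.
(2): F OR F → false.
(a) start within hours — fails.
(b) not (own property) — satisfied.
So (3) is satisfied (F OR T).
Overall: T AND F AND T → false.
Exception (no prior violation) — not satisfied.
Result: main false OR exception false → false.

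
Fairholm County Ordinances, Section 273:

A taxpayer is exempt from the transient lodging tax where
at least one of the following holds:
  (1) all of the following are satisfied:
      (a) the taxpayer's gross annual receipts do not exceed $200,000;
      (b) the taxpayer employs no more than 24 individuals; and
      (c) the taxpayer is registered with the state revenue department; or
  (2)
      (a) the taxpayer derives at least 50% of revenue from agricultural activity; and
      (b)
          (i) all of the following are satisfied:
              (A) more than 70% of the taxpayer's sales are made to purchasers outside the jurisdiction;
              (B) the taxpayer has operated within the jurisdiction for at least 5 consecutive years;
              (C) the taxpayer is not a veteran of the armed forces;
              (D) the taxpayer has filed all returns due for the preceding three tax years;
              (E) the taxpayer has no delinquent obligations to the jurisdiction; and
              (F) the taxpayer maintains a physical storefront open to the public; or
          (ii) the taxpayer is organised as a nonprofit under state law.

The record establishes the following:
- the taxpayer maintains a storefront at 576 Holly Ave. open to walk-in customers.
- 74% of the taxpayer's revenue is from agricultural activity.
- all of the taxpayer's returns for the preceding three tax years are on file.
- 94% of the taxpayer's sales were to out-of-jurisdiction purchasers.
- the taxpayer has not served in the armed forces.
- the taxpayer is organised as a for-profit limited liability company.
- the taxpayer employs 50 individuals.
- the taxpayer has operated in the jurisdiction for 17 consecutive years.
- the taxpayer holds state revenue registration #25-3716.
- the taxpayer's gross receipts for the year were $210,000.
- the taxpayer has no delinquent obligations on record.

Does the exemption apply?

(a) receipts ≤ $200,000 — not met.
(b) ≤ 24 employees — fails.
(c) state-registered — met.
So (1) is not satisfied (F AND F AND T).
(a) ≥50% agricultural — satisfied.
(A) >70% out-of-jur. sales — holds.
(B) ≥ 5 yrs in jurisdiction — met.
(C) not (veteran) — met.
(D) returns current — satisfied.
(E) no delinquency — holds.
(F) has storefront — met.
(i) = T AND T AND T AND T AND T AND T = true.
(ii) nonprofit — not satisfied.
So (b) is satisfied (T OR F).
(2) = T AND T = true.
So Overall is satisfied (F OR T).

Yes — exempt.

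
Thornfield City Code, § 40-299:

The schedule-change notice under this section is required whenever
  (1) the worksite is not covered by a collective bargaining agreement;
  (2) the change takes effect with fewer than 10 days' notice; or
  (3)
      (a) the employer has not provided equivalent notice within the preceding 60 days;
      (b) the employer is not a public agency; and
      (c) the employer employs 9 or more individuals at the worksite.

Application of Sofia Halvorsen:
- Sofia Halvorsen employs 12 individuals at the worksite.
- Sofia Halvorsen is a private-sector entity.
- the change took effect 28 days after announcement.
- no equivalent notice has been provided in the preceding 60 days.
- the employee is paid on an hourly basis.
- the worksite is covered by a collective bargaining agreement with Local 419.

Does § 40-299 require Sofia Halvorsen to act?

(1) no CBA — not met.
(2) < 10 days' notice — not met.
(a) no recent notice — met.
(b) not (public agency) — met.
(c) ≥ 9 at site — satisfied.
(3): T AND T AND T → true.
Overall = F OR F OR T = true.

Yes — required.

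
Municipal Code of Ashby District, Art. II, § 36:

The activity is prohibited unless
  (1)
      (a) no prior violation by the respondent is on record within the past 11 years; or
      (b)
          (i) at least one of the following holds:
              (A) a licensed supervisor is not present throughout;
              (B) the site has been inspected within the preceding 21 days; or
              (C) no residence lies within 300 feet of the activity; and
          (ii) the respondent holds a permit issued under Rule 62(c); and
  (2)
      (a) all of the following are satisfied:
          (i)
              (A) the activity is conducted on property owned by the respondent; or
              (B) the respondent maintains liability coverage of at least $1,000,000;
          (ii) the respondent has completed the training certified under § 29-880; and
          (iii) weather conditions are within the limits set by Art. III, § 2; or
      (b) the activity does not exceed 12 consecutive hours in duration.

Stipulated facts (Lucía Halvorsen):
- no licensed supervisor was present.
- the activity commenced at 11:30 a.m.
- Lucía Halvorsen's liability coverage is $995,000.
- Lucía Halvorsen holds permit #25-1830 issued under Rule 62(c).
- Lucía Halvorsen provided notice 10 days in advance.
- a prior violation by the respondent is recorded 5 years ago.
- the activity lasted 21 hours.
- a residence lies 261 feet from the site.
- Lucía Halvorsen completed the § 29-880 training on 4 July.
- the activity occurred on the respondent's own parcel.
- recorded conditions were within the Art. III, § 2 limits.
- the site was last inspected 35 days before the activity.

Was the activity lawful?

(a) no prior violation — not met.
(A) not (supervisor present) — met.
(B) site inspected — fails.
(C) no residence in 300 ft — fails.
(i) = T OR F OR F = true.
(ii) holds permit — holds.
(b) = T AND T = true.
So (1) is satisfied (F OR T).
(A) own property — met.
(B) coverage ≥ $1,000,000 — not satisfied.
(i) = T OR F = true.
(ii) training certified — satisfied.
(iii) weather ok — holds.
(a) = T AND T AND T = true.
(b) ≤ 12 hrs duration — fails.
(2) = T OR F = true.
Overall = T AND T = true.

Yes — lawful.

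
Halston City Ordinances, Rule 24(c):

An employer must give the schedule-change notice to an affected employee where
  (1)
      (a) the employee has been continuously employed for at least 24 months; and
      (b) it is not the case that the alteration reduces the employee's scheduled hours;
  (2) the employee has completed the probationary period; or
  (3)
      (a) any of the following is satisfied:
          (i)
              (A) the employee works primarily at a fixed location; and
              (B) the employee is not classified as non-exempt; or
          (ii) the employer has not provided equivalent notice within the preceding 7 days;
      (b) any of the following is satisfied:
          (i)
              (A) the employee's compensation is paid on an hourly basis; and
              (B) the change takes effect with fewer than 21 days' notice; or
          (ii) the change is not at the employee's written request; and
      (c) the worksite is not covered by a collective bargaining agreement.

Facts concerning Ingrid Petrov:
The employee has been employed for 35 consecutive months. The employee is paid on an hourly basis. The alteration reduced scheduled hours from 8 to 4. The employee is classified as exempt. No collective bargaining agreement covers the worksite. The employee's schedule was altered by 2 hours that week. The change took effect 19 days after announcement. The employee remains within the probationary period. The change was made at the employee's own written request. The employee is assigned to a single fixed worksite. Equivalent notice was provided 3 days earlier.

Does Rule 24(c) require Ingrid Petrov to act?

(a) tenure ≥ 24 mo. — met.
(b) not (hours reduced) — not satisfied.
(1): T AND F → false.
(2) past probation — not satisfied.
(A) fixed location — satisfied.
(B) not (non-exempt) — met.
(i): T AND T → true.
(ii) no recent notice — not satisfied.
So (a) is satisfied (T OR F).
(A) hourly-paid — satisfied.
(B) < 21 days' notice — met.
So (i) is satisfied (T AND T).
(ii) not employee-requested — not met.
(b) = T OR F = true.
(c) no CBA — met.
(3) = T AND T AND T = true.
Overall = F OR F OR T = true.

Yes — required.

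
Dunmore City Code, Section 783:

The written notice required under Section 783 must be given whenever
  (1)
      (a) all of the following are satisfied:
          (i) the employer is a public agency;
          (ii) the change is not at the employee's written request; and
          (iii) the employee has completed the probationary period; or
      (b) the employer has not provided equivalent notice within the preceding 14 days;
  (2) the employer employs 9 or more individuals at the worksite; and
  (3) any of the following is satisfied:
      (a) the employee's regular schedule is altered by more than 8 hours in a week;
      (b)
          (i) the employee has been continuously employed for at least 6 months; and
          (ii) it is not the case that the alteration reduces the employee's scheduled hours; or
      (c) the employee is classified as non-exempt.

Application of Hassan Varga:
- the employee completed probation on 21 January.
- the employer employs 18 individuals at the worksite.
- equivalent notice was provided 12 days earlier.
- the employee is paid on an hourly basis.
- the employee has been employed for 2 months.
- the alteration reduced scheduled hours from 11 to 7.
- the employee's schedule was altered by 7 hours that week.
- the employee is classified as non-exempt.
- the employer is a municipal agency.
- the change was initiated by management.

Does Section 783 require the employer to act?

Yes — required.

(i) public agency — holds.
(ii) not employee-requested — holds.
(iii) past probation — met.
(a) = T AND T AND T = true.
(b) no recent notice — not satisfied.
So (1) is satisfied (T OR F).
(2) ≥ 9 at site — satisfied.
(a) schedule shift > 8h — not satisfied.
(i) tenure ≥ 6 mo. — not satisfied.
(ii) not (hours reduced) — not met.
So (b) is not satisfied (F AND F).
(c) non-exempt — holds.
(3) = F OR F OR T = true.
Overall = T AND T AND T = true.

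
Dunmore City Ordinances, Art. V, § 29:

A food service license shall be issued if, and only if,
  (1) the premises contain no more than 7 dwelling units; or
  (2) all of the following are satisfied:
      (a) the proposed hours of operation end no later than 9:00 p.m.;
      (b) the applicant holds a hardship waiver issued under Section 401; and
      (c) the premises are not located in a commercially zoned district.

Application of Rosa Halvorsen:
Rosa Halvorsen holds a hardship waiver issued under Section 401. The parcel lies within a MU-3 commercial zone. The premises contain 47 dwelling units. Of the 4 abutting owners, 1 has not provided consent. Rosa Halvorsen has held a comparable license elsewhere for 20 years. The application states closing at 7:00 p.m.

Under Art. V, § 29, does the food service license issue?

(1) ≤ 7 units — not met.
(a) closes by 9 p.m. — met.
(b) hardship waiver — holds.
(c) not (commercially zoned) — fails.
So (2) is not satisfied (T AND T AND F).
Overall: F OR F → false.

No — denied.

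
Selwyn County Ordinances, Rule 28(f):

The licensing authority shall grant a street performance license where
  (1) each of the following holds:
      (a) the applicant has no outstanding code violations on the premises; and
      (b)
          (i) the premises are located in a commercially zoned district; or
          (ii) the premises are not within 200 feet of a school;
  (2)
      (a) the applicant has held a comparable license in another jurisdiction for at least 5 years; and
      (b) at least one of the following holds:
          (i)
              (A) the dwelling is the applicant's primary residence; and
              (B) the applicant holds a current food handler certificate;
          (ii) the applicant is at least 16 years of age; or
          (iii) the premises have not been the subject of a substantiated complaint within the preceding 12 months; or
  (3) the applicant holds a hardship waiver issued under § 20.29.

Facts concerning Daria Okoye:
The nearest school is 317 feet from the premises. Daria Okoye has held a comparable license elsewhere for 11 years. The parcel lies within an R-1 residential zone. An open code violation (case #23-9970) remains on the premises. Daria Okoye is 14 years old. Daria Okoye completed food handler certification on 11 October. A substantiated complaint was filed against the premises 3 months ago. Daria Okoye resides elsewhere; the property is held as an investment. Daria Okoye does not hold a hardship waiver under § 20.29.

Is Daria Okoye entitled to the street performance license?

No — denied.

(a) no code violations — not met.
(i) commercially zoned — not met.
(ii) ≥200 ft from school — holds.
So (b) is satisfied (F OR T).
(1): F AND T → false.
(a) prior license ≥ 5 yr — satisfied.
(A) primary residence — not satisfied.
(B) food handler cert. — met.
So (i) is not satisfied (F AND T).
(ii) age ≥ 16 — fails.
(iii) no complaint in 12 mo. — fails.
(b) = F OR F OR F = false.
So (2) is not satisfied (T AND F).
(3) hardship waiver — fails.
Overall: F OR F OR F → false.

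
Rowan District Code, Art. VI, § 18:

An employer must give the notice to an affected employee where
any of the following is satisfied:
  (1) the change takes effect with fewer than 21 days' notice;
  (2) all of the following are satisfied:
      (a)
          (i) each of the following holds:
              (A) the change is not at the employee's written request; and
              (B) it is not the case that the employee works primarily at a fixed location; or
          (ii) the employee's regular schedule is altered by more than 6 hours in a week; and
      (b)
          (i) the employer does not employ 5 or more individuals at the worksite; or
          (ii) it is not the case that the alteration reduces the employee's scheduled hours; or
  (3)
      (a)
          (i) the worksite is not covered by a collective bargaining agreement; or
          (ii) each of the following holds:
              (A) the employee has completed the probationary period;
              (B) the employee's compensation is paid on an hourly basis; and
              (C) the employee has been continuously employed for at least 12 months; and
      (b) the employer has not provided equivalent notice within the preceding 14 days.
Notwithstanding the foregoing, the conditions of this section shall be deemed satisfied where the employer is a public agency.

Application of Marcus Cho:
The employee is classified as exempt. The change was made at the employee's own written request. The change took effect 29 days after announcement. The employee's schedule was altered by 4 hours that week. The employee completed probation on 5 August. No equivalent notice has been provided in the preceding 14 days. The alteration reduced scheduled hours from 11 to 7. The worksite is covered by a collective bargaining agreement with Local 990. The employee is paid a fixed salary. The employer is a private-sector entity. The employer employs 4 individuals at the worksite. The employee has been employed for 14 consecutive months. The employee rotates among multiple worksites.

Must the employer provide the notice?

(1) < 21 days' notice — not satisfied.
(A) not employee-requested — not satisfied.
(B) not (fixed location) — satisfied.
(i): F AND T → false.
(ii) schedule shift > 6h — not met.
So (a) is not satisfied (F OR F).
(i) not (≥ 5 at site) — satisfied.
(ii) not (hours reduced) — not met.
So (b) is satisfied (T OR F).
(2): F AND T → false.
(i) no CBA — not satisfied.
(A) past probation — met.
(B) hourly-paid — not satisfied.
(C) tenure ≥ 12 mo. — met.
So (ii) is not satisfied (T AND F AND T).
(a) = F OR F = false.
(b) no recent notice — met.
So (3) is not satisfied (F AND T).
Overall: F OR F OR F → false.
Exception (public agency) — not satisfied.
Result: main false OR exception false → false.

No — not required.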